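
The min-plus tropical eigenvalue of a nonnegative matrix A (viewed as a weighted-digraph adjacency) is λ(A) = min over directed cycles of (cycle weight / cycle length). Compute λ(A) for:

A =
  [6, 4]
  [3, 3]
λ(A) = 3

Enumerate directed cycles and compute their means (weight / length). Sample:
  cycle 0 → 0: weight = 6, length = 1, mean = 6/1 ≈ 6.000
  cycle 1 → 1: weight = 3, length = 1, mean = 3/1 ≈ 3.000
  cycle 0 → 1 → 0: weight = 7, length = 2, mean = 7/2 ≈ 3.500
  cycle 1 → 0 → 1: weight = 7, length = 2, mean = 7/2 ≈ 3.500
Minimum mean = 3.000, attained e.g. along the cycle 1 → 1 with weight 3 and length 1. So λ(A) = 3/1 = 3.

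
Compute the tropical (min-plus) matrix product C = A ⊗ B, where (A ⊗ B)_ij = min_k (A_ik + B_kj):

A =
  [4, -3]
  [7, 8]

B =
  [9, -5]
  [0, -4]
A ⊗ B =
  [-3, -7]
  [8, 2]

Apply the min-plus product entry-by-entry:
  C[0][0] = min over k of (A[0][0] + B[0][0] = 4 + 9 = 13, A[0][1] + B[1][0] = -3 + 0 = -3) = -3 (attained at k = 1)
  C[0][1] = min over k of (A[0][0] + B[0][1] = 4 + -5 = -1, A[0][1] + B[1][1] = -3 + -4 = -7) = -7 (attained at k = 1)
  C[1][0] = min over k of (A[1][0] + B[0][0] = 7 + 9 = 16, A[1][1] + B[1][0] = 8 + 0 = 8) = 8 (attained at k = 1)
  C[1][1] = min over k of (A[1][0] + B[0][1] = 7 + -5 = 2, A[1][1] + B[1][1] = 8 + -4 = 4) = 2 (attained at k = 0)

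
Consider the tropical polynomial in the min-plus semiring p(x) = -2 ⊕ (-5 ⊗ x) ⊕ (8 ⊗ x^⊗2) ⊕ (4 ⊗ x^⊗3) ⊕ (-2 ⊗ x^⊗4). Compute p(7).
p(7) = -2

A tropical monomial a ⊗ x^⊗i evaluates to a + i · x. Evaluating each term at x = 7:
  Term 0 contributes -2 + 0 · 7 = -2
  Term 1 contributes -5 + 1 · 7 = 2
  Term 2 contributes 8 + 2 · 7 = 22
  Term 3 contributes 4 + 3 · 7 = 25
  Term 4 contributes -2 + 4 · 7 = 26
p(7) = ⊕ of these = min[-2, 2, 22, 25, 26] = -2.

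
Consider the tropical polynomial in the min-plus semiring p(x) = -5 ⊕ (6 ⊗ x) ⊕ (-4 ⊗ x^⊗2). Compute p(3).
p(3) = -5

A tropical monomial a ⊗ x^⊗i evaluates to a + i · x. Evaluating each term at x = 3:
  Term 0 contributes -5 + 0 · 3 = -5
  Term 1 contributes 6 + 1 · 3 = 9
  Term 2 contributes -4 + 2 · 3 = 2
p(3) = ⊕ of these = min[-5, 9, 2] = -5.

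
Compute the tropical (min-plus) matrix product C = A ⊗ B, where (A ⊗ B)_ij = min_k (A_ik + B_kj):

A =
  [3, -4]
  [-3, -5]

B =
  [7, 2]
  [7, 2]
A ⊗ B =
  [3, -2]
  [2, -3]

Apply the min-plus product entry-by-entry:
  C[0][0] = min over k of (A[0][0] + B[0][0] = 3 + 7 = 10, A[0][1] + B[1][0] = -4 + 7 = 3) = 3 (attained at k = 1)
  C[0][1] = min over k of (A[0][0] + B[0][1] = 3 + 2 = 5, A[0][1] + B[1][1] = -4 + 2 = -2) = -2 (attained at k = 1)
  C[1][0] = min over k of (A[1][0] + B[0][0] = -3 + 7 = 4, A[1][1] + B[1][0] = -5 + 7 = 2) = 2 (attained at k = 1)
  C[1][1] = min over k of (A[1][0] + B[0][1] = -3 + 2 = -1, A[1][1] + B[1][1] = -5 + 2 = -3) = -3 (attained at k = 1)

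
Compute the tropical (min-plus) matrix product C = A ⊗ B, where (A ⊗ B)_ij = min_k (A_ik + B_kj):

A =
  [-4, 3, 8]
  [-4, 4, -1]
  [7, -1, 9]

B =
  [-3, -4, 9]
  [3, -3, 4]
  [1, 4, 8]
A ⊗ B =
  [-7, -8, 5]
  [-7, -8, 5]
  [2, -4, 3]

Apply the min-plus product entry-by-entry:
  C[0][0] = min over k of (A[0][0] + B[0][0] = -4 + -3 = -7, A[0][1] + B[1][0] = 3 + 3 = 6, A[0][2] + B[2][0] = 8 + 1 = 9) = -7 (attained at k = 0)
  C[0][1] = min over k of (A[0][0] + B[0][1] = -4 + -4 = -8, A[0][1] + B[1][1] = 3 + -3 = 0, A[0][2] + B[2][1] = 8 + 4 = 12) = -8 (attained at k = 0)
  C[0][2] = min over k of (A[0][0] + B[0][2] = -4 + 9 = 5, A[0][1] + B[1][2] = 3 + 4 = 7, A[0][2] + B[2][2] = 8 + 8 = 16) = 5 (attained at k = 0)
  C[1][0] = min over k of (A[1][0] + B[0][0] = -4 + -3 = -7, A[1][1] + B[1][0] = 4 + 3 = 7, A[1][2] + B[2][0] = -1 + 1 = 0) = -7 (attained at k = 0)
  C[1][1] = min over k of (A[1][0] + B[0][1] = -4 + -4 = -8, A[1][1] + B[1][1] = 4 + -3 = 1, A[1][2] + B[2][1] = -1 + 4 = 3) = -8 (attained at k = 0)
  C[1][2] = min over k of (A[1][0] + B[0][2] = -4 + 9 = 5, A[1][1] + B[1][2] = 4 + 4 = 8, A[1][2] + B[2][2] = -1 + 8 = 7) = 5 (attained at k = 0)
  C[2][0] = min over k of (A[2][0] + B[0][0] = 7 + -3 = 4, A[2][1] + B[1][0] = -1 + 3 = 2, A[2][2] + B[2][0] = 9 + 1 = 10) = 2 (attained at k = 1)
  C[2][1] = min over k of (A[2][0] + B[0][1] = 7 + -4 = 3, A[2][1] + B[1][1] = -1 + -3 = -4, A[2][2] + B[2][1] = 9 + 4 = 13) = -4 (attained at k = 1)
  C[2][2] = min over k of (A[2][0] + B[0][2] = 7 + 9 = 16, A[2][1] + B[1][2] = -1 + 4 = 3, A[2][2] + B[2][2] = 9 + 8 = 17) = 3 (attained at k = 1)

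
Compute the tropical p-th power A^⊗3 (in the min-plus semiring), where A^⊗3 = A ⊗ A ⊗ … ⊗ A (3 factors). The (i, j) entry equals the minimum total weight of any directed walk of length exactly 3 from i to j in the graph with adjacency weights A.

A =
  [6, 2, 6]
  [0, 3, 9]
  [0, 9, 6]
A^⊗3 =
  [5, 4, 8]
  [2, 5, 9]
  [2, 5, 11]

Each entry (A^⊗3)_ij equals the minimum over all length-3 walks i = v_0 → v_1 → … → v_3 = j of Σ_t A[v_t][v_{t+1}]. For example, for (i, j) = (0, 2) we minimise over 9 possible intermediate vertex sequences; the minimum is 8, attained along the walk 0 → 1 → 0 → 2.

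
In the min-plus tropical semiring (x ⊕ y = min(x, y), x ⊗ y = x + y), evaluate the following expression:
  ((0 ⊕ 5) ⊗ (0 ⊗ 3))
((0 ⊕ 5) ⊗ (0 ⊗ 3)) = 3

Expand innermost to outermost. Recall ⊕ takes the minimum of its arguments and ⊗ takes their sum. Working out the expression ((0 ⊕ 5) ⊗ (0 ⊗ 3)) gives 3.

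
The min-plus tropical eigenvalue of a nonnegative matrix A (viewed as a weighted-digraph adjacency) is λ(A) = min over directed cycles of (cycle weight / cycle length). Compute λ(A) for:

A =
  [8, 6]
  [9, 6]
λ(A) = 6

Enumerate directed cycles and compute their means (weight / length). Sample:
  cycle 0 → 0: weight = 8, length = 1, mean = 8/1 ≈ 8.000
  cycle 1 → 1: weight = 6, length = 1, mean = 6/1 ≈ 6.000
  cycle 0 → 1 → 0: weight = 15, length = 2, mean = 15/2 ≈ 7.500
  cycle 1 → 0 → 1: weight = 15, length = 2, mean = 15/2 ≈ 7.500
Minimum mean = 6.000, attained e.g. along the cycle 1 → 1 with weight 6 and length 1. So λ(A) = 6/1 = 6.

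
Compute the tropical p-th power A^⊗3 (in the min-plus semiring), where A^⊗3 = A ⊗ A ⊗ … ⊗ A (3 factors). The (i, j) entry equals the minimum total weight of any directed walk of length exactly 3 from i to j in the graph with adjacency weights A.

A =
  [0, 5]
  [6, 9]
A^⊗3 =
  [0, 5]
  [6, 11]

Each entry (A^⊗3)_ij equals the minimum over all length-3 walks i = v_0 → v_1 → … → v_3 = j of Σ_t A[v_t][v_{t+1}]. For example, for (i, j) = (0, 1) we minimise over 4 possible intermediate vertex sequences; the minimum is 5, attained along the walk 0 → 0 → 0 → 1.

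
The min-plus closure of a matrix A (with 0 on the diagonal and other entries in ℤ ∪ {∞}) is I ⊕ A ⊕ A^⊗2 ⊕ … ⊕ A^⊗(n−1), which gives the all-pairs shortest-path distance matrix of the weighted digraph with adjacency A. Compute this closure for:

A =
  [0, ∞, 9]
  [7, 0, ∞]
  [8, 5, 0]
Closure =
  [0, 14, 9]
  [7, 0, 16]
  [8, 5, 0]

This is the Floyd-Warshall all-pairs shortest-path computation. For each intermediate vertex k = 0, 1, …, 2, update dist[i][j] ← min(dist[i][j], dist[i][k] + dist[k][j]). The final matrix gives, for each (i, j), the minimum total weight of any directed path from i to j (possibly empty when i = j).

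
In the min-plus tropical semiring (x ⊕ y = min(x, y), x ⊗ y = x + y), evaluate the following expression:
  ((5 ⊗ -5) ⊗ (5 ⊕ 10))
((5 ⊗ -5) ⊗ (5 ⊕ 10)) = 5

Expand innermost to outermost. Recall ⊕ takes the minimum of its arguments and ⊗ takes their sum. Working out the expression ((5 ⊗ -5) ⊗ (5 ⊕ 10)) gives 5.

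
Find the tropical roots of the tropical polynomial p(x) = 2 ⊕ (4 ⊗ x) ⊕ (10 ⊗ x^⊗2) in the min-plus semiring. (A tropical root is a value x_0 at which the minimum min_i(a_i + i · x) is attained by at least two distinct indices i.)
Roots: {-6, -2}

Each tropical root is a break point of the lower envelope of the lines y = a_i + i · x (there are 3 lines, with slopes 0, 1, ..., 2). Only the lines that attain the minimum somewhere contribute to roots; other lines are dominated. Here the surviving (envelope) indices are i = 2, i = 1, i = 0.
Intersections between consecutive envelope lines give the roots: for adjacent envelope indices i < j the intersection is x = (a_i − a_j) / (j − i). Reading off the sorted break points: {-6, -2}.
Verification: at each break x_0, at least two indices attain the minimum of min_i(a_i + i · x_0).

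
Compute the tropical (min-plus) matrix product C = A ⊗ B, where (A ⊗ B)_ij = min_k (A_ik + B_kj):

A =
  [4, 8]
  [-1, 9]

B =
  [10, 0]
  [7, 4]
A ⊗ B =
  [14, 4]
  [9, -1]

Apply the min-plus product entry-by-entry:
  C[0][0] = min over k of (A[0][0] + B[0][0] = 4 + 10 = 14, A[0][1] + B[1][0] = 8 + 7 = 15) = 14 (attained at k = 0)
  C[0][1] = min over k of (A[0][0] + B[0][1] = 4 + 0 = 4, A[0][1] + B[1][1] = 8 + 4 = 12) = 4 (attained at k = 0)
  C[1][0] = min over k of (A[1][0] + B[0][0] = -1 + 10 = 9, A[1][1] + B[1][0] = 9 + 7 = 16) = 9 (attained at k = 0)
  C[1][1] = min over k of (A[1][0] + B[0][1] = -1 + 0 = -1, A[1][1] + B[1][1] = 9 + 4 = 13) = -1 (attained at k = 0)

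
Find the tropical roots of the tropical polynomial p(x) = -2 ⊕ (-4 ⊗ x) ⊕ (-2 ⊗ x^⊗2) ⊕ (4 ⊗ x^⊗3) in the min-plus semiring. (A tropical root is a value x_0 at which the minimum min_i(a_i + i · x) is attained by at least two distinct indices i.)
Roots: {-6, -2, 2}

Each tropical root is a break point of the lower envelope of the lines y = a_i + i · x (there are 4 lines, with slopes 0, 1, ..., 3). Only the lines that attain the minimum somewhere contribute to roots; other lines are dominated. Here the surviving (envelope) indices are i = 3, i = 2, i = 1, i = 0.
Intersections between consecutive envelope lines give the roots: for adjacent envelope indices i < j the intersection is x = (a_i − a_j) / (j − i). Reading off the sorted break points: {-6, -2, 2}.
Verification: at each break x_0, at least two indices attain the minimum of min_i(a_i + i · x_0).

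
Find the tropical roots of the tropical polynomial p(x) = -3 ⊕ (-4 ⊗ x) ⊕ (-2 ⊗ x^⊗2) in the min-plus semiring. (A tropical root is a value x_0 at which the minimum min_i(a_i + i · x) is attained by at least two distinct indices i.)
Roots: {-2, 1}

Each tropical root is a break point of the lower envelope of the lines y = a_i + i · x (there are 3 lines, with slopes 0, 1, ..., 2). Only the lines that attain the minimum somewhere contribute to roots; other lines are dominated. Here the surviving (envelope) indices are i = 2, i = 1, i = 0.
Intersections between consecutive envelope lines give the roots: for adjacent envelope indices i < j the intersection is x = (a_i − a_j) / (j − i). Reading off the sorted break points: {-2, 1}.
Verification: at each break x_0, at least two indices attain the minimum of min_i(a_i + i · x_0).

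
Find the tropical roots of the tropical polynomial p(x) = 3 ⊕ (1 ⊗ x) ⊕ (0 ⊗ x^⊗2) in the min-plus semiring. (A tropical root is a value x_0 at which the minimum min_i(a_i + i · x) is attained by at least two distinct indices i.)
Roots: {1, 2}

Each tropical root is a break point of the lower envelope of the lines y = a_i + i · x (there are 3 lines, with slopes 0, 1, ..., 2). Only the lines that attain the minimum somewhere contribute to roots; other lines are dominated. Here the surviving (envelope) indices are i = 2, i = 1, i = 0.
Intersections between consecutive envelope lines give the roots: for adjacent envelope indices i < j the intersection is x = (a_i − a_j) / (j − i). Reading off the sorted break points: {1, 2}.
Verification: at each break x_0, at least two indices attain the minimum of min_i(a_i + i · x_0).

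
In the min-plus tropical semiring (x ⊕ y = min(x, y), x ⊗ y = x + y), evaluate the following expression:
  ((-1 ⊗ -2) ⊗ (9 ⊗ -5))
((-1 ⊗ -2) ⊗ (9 ⊗ -5)) = 1

Expand innermost to outermost. Recall ⊕ takes the minimum of its arguments and ⊗ takes their sum. Working out the expression ((-1 ⊗ -2) ⊗ (9 ⊗ -5)) gives 1.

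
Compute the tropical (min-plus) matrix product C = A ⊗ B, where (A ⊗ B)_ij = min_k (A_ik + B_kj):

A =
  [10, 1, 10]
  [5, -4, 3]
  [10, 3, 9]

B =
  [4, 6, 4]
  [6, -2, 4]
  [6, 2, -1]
A ⊗ B =
  [7, -1, 5]
  [2, -6, 0]
  [9, 1, 7]

Apply the min-plus product entry-by-entry:
  C[0][0] = min over k of (A[0][0] + B[0][0] = 10 + 4 = 14, A[0][1] + B[1][0] = 1 + 6 = 7, A[0][2] + B[2][0] = 10 + 6 = 16) = 7 (attained at k = 1)
  C[0][1] = min over k of (A[0][0] + B[0][1] = 10 + 6 = 16, A[0][1] + B[1][1] = 1 + -2 = -1, A[0][2] + B[2][1] = 10 + 2 = 12) = -1 (attained at k = 1)
  C[0][2] = min over k of (A[0][0] + B[0][2] = 10 + 4 = 14, A[0][1] + B[1][2] = 1 + 4 = 5, A[0][2] + B[2][2] = 10 + -1 = 9) = 5 (attained at k = 1)
  C[1][0] = min over k of (A[1][0] + B[0][0] = 5 + 4 = 9, A[1][1] + B[1][0] = -4 + 6 = 2, A[1][2] + B[2][0] = 3 + 6 = 9) = 2 (attained at k = 1)
  C[1][1] = min over k of (A[1][0] + B[0][1] = 5 + 6 = 11, A[1][1] + B[1][1] = -4 + -2 = -6, A[1][2] + B[2][1] = 3 + 2 = 5) = -6 (attained at k = 1)
  C[1][2] = min over k of (A[1][0] + B[0][2] = 5 + 4 = 9, A[1][1] + B[1][2] = -4 + 4 = 0, A[1][2] + B[2][2] = 3 + -1 = 2) = 0 (attained at k = 1)
  C[2][0] = min over k of (A[2][0] + B[0][0] = 10 + 4 = 14, A[2][1] + B[1][0] = 3 + 6 = 9, A[2][2] + B[2][0] = 9 + 6 = 15) = 9 (attained at k = 1)
  C[2][1] = min over k of (A[2][0] + B[0][1] = 10 + 6 = 16, A[2][1] + B[1][1] = 3 + -2 = 1, A[2][2] + B[2][1] = 9 + 2 = 11) = 1 (attained at k = 1)
  C[2][2] = min over k of (A[2][0] + B[0][2] = 10 + 4 = 14, A[2][1] + B[1][2] = 3 + 4 = 7, A[2][2] + B[2][2] = 9 + -1 = 8) = 7 (attained at k = 1)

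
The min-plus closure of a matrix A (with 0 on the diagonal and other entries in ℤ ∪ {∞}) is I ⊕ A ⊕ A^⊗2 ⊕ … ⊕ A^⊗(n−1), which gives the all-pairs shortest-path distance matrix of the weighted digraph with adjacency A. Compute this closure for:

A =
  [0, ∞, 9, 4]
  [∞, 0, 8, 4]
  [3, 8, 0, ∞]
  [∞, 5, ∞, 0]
Closure =
  [0, 9, 9, 4]
  [11, 0, 8, 4]
  [3, 8, 0, 7]
  [16, 5, 13, 0]

This is the Floyd-Warshall all-pairs shortest-path computation. For each intermediate vertex k = 0, 1, …, 3, update dist[i][j] ← min(dist[i][j], dist[i][k] + dist[k][j]). The final matrix gives, for each (i, j), the minimum total weight of any directed path from i to j (possibly empty when i = j).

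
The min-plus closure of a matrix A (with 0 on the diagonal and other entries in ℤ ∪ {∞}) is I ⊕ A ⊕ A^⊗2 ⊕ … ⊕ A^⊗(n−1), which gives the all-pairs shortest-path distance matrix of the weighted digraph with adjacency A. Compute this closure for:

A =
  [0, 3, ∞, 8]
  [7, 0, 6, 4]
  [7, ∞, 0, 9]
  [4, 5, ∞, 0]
Closure =
  [0, 3, 9, 7]
  [7, 0, 6, 4]
  [7, 10, 0, 9]
  [4, 5, 11, 0]

This is the Floyd-Warshall all-pairs shortest-path computation. For each intermediate vertex k = 0, 1, …, 3, update dist[i][j] ← min(dist[i][j], dist[i][k] + dist[k][j]). The final matrix gives, for each (i, j), the minimum total weight of any directed path from i to j (possibly empty when i = j).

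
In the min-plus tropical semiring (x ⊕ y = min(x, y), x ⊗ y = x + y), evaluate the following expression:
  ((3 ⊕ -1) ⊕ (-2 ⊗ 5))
((3 ⊕ -1) ⊕ (-2 ⊗ 5)) = -1

Expand innermost to outermost. Recall ⊕ takes the minimum of its arguments and ⊗ takes their sum. Working out the expression ((3 ⊕ -1) ⊕ (-2 ⊗ 5)) gives -1.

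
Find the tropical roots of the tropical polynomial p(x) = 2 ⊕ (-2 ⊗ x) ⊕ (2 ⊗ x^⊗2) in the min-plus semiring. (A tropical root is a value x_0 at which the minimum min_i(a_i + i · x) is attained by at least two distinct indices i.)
Roots: {-4, 4}

Each tropical root is a break point of the lower envelope of the lines y = a_i + i · x (there are 3 lines, with slopes 0, 1, ..., 2). Only the lines that attain the minimum somewhere contribute to roots; other lines are dominated. Here the surviving (envelope) indices are i = 2, i = 1, i = 0.
Intersections between consecutive envelope lines give the roots: for adjacent envelope indices i < j the intersection is x = (a_i − a_j) / (j − i). Reading off the sorted break points: {-4, 4}.
Verification: at each break x_0, at least two indices attain the minimum of min_i(a_i + i · x_0).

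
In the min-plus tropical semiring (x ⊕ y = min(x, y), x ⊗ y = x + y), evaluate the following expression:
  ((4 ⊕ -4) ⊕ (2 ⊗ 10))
((4 ⊕ -4) ⊕ (2 ⊗ 10)) = -4

Expand innermost to outermost. Recall ⊕ takes the minimum of its arguments and ⊗ takes their sum. Working out the expression ((4 ⊕ -4) ⊕ (2 ⊗ 10)) gives -4.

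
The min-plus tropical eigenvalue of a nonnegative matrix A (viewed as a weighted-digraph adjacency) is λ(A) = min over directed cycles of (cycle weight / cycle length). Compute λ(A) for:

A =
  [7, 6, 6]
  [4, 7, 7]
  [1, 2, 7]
λ(A) = 7/2

Enumerate directed cycles and compute their means (weight / length). Sample:
  cycle 0 → 0: weight = 7, length = 1, mean = 7/1 ≈ 7.000
  cycle 1 → 1: weight = 7, length = 1, mean = 7/1 ≈ 7.000
  cycle 2 → 2: weight = 7, length = 1, mean = 7/1 ≈ 7.000
  cycle 0 → 1 → 0: weight = 10, length = 2, mean = 10/2 ≈ 5.000
  cycle 0 → 2 → 0: weight = 7, length = 2, mean = 7/2 ≈ 3.500
  cycle 1 → 0 → 1: weight = 10, length = 2, mean = 10/2 ≈ 5.000
Minimum mean = 3.500, attained e.g. along the cycle 0 → 2 → 0 with weight 7 and length 2. So λ(A) = 7/2 = 7/2.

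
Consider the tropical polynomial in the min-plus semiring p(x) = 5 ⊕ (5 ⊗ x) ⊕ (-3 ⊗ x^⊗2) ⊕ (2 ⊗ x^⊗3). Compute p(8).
p(8) = 5

A tropical monomial a ⊗ x^⊗i evaluates to a + i · x. Evaluating each term at x = 8:
  Term 0 contributes 5 + 0 · 8 = 5
  Term 1 contributes 5 + 1 · 8 = 13
  Term 2 contributes -3 + 2 · 8 = 13
  Term 3 contributes 2 + 3 · 8 = 26
p(8) = ⊕ of these = min[5, 13, 13, 26] = 5.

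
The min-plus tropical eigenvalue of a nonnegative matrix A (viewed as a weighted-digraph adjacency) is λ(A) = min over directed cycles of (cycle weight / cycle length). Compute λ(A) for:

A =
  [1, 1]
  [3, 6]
λ(A) = 1

Enumerate directed cycles and compute their means (weight / length). Sample:
  cycle 0 → 0: weight = 1, length = 1, mean = 1/1 ≈ 1.000
  cycle 1 → 1: weight = 6, length = 1, mean = 6/1 ≈ 6.000
  cycle 0 → 1 → 0: weight = 4, length = 2, mean = 4/2 ≈ 2.000
  cycle 1 → 0 → 1: weight = 4, length = 2, mean = 4/2 ≈ 2.000
Minimum mean = 1.000, attained e.g. along the cycle 0 → 0 with weight 1 and length 1. So λ(A) = 1/1 = 1.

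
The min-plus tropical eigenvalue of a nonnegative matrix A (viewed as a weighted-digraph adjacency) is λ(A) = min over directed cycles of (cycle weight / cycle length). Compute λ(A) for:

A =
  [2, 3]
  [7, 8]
λ(A) = 2

Enumerate directed cycles and compute their means (weight / length). Sample:
  cycle 0 → 0: weight = 2, length = 1, mean = 2/1 ≈ 2.000
  cycle 1 → 1: weight = 8, length = 1, mean = 8/1 ≈ 8.000
  cycle 0 → 1 → 0: weight = 10, length = 2, mean = 10/2 ≈ 5.000
  cycle 1 → 0 → 1: weight = 10, length = 2, mean = 10/2 ≈ 5.000
Minimum mean = 2.000, attained e.g. along the cycle 0 → 0 with weight 2 and length 1. So λ(A) = 2/1 = 2.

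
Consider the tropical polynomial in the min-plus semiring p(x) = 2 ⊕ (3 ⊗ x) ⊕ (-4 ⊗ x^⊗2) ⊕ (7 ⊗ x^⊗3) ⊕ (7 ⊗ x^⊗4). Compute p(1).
p(1) = -2

A tropical monomial a ⊗ x^⊗i evaluates to a + i · x. Evaluating each term at x = 1:
  Term 0 contributes 2 + 0 · 1 = 2
  Term 1 contributes 3 + 1 · 1 = 4
  Term 2 contributes -4 + 2 · 1 = -2
  Term 3 contributes 7 + 3 · 1 = 10
  Term 4 contributes 7 + 4 · 1 = 11
p(1) = ⊕ of these = min[2, 4, -2, 10, 11] = -2.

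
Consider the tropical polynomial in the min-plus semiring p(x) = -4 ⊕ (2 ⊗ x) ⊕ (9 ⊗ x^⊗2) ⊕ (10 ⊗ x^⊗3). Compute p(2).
p(2) = -4

A tropical monomial a ⊗ x^⊗i evaluates to a + i · x. Evaluating each term at x = 2:
  Term 0 contributes -4 + 0 · 2 = -4
  Term 1 contributes 2 + 1 · 2 = 4
  Term 2 contributes 9 + 2 · 2 = 13
  Term 3 contributes 10 + 3 · 2 = 16
p(2) = ⊕ of these = min[-4, 4, 13, 16] = -4.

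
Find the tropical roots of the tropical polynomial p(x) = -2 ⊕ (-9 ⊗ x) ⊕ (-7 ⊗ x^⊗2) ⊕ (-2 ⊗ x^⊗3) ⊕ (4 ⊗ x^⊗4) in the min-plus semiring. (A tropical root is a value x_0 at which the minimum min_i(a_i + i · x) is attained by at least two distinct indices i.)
Roots: {-6, -5, -2, 7}

Each tropical root is a break point of the lower envelope of the lines y = a_i + i · x (there are 5 lines, with slopes 0, 1, ..., 4). Only the lines that attain the minimum somewhere contribute to roots; other lines are dominated. Here the surviving (envelope) indices are i = 4, i = 3, i = 2, i = 1, i = 0.
Intersections between consecutive envelope lines give the roots: for adjacent envelope indices i < j the intersection is x = (a_i − a_j) / (j − i). Reading off the sorted break points: {-6, -5, -2, 7}.
Verification: at each break x_0, at least two indices attain the minimum of min_i(a_i + i · x_0).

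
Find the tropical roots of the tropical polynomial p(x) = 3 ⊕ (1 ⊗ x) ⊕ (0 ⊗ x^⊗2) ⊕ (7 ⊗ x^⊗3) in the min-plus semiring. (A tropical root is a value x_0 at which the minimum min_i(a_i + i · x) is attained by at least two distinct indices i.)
Roots: {-7, 1, 2}

Each tropical root is a break point of the lower envelope of the lines y = a_i + i · x (there are 4 lines, with slopes 0, 1, ..., 3). Only the lines that attain the minimum somewhere contribute to roots; other lines are dominated. Here the surviving (envelope) indices are i = 3, i = 2, i = 1, i = 0.
Intersections between consecutive envelope lines give the roots: for adjacent envelope indices i < j the intersection is x = (a_i − a_j) / (j − i). Reading off the sorted break points: {-7, 1, 2}.
Verification: at each break x_0, at least two indices attain the minimum of min_i(a_i + i · x_0).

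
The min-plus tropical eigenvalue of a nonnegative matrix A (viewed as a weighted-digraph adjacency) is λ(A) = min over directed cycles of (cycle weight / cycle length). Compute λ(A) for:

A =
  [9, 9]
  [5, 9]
λ(A) = 7

Enumerate directed cycles and compute their means (weight / length). Sample:
  cycle 0 → 0: weight = 9, length = 1, mean = 9/1 ≈ 9.000
  cycle 1 → 1: weight = 9, length = 1, mean = 9/1 ≈ 9.000
  cycle 0 → 1 → 0: weight = 14, length = 2, mean = 14/2 ≈ 7.000
  cycle 1 → 0 → 1: weight = 14, length = 2, mean = 14/2 ≈ 7.000
Minimum mean = 7.000, attained e.g. along the cycle 0 → 1 → 0 with weight 14 and length 2. So λ(A) = 14/2 = 7.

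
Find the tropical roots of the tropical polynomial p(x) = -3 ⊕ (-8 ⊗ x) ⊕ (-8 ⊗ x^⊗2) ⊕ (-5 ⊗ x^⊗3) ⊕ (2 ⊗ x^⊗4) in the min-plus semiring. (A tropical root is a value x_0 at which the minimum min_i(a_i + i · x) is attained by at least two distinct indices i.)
Roots: {-7, -3, 0, 5}

Each tropical root is a break point of the lower envelope of the lines y = a_i + i · x (there are 5 lines, with slopes 0, 1, ..., 4). Only the lines that attain the minimum somewhere contribute to roots; other lines are dominated. Here the surviving (envelope) indices are i = 4, i = 3, i = 2, i = 1, i = 0.
Intersections between consecutive envelope lines give the roots: for adjacent envelope indices i < j the intersection is x = (a_i − a_j) / (j − i). Reading off the sorted break points: {-7, -3, 0, 5}.
Verification: at each break x_0, at least two indices attain the minimum of min_i(a_i + i · x_0).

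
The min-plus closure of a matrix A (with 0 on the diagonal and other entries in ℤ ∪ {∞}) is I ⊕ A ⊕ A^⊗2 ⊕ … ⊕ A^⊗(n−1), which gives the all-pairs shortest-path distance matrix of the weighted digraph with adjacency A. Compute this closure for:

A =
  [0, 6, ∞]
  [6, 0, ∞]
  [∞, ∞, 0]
Closure =
  [0, 6, ∞]
  [6, 0, ∞]
  [∞, ∞, 0]

This is the Floyd-Warshall all-pairs shortest-path computation. For each intermediate vertex k = 0, 1, …, 2, update dist[i][j] ← min(dist[i][j], dist[i][k] + dist[k][j]). The final matrix gives, for each (i, j), the minimum total weight of any directed path from i to j (possibly empty when i = j).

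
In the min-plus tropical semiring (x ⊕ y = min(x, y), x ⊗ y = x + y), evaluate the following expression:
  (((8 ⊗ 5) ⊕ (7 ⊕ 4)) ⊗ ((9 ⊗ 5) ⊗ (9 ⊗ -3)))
(((8 ⊗ 5) ⊕ (7 ⊕ 4)) ⊗ ((9 ⊗ 5) ⊗ (9 ⊗ -3))) = 24

Expand innermost to outermost. Recall ⊕ takes the minimum of its arguments and ⊗ takes their sum. Working out the expression (((8 ⊗ 5) ⊕ (7 ⊕ 4)) ⊗ ((9 ⊗ 5) ⊗ (9 ⊗ -3))) gives 24.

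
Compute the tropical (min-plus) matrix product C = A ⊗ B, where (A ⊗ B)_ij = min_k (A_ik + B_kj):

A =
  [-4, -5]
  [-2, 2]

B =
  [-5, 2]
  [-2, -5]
A ⊗ B =
  [-9, -10]
  [-7, -3]

Apply the min-plus product entry-by-entry:
  C[0][0] = min over k of (A[0][0] + B[0][0] = -4 + -5 = -9, A[0][1] + B[1][0] = -5 + -2 = -7) = -9 (attained at k = 0)
  C[0][1] = min over k of (A[0][0] + B[0][1] = -4 + 2 = -2, A[0][1] + B[1][1] = -5 + -5 = -10) = -10 (attained at k = 1)
  C[1][0] = min over k of (A[1][0] + B[0][0] = -2 + -5 = -7, A[1][1] + B[1][0] = 2 + -2 = 0) = -7 (attained at k = 0)
  C[1][1] = min over k of (A[1][0] + B[0][1] = -2 + 2 = 0, A[1][1] + B[1][1] = 2 + -5 = -3) = -3 (attained at k = 1)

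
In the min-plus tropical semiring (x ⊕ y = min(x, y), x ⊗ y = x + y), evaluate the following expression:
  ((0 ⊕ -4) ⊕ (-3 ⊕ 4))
((0 ⊕ -4) ⊕ (-3 ⊕ 4)) = -4

Expand innermost to outermost. Recall ⊕ takes the minimum of its arguments and ⊗ takes their sum. Working out the expression ((0 ⊕ -4) ⊕ (-3 ⊕ 4)) gives -4.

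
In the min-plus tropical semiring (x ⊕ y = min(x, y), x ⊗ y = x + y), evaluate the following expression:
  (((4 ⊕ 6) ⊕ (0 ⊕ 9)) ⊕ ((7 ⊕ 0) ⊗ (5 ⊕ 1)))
(((4 ⊕ 6) ⊕ (0 ⊕ 9)) ⊕ ((7 ⊕ 0) ⊗ (5 ⊕ 1))) = 0

Expand innermost to outermost. Recall ⊕ takes the minimum of its arguments and ⊗ takes their sum. Working out the expression (((4 ⊕ 6) ⊕ (0 ⊕ 9)) ⊕ ((7 ⊕ 0) ⊗ (5 ⊕ 1))) gives 0.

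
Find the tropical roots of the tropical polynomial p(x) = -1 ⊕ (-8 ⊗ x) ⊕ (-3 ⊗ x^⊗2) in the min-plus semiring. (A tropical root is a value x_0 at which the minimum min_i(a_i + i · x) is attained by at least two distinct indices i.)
Roots: {-5, 7}

Each tropical root is a break point of the lower envelope of the lines y = a_i + i · x (there are 3 lines, with slopes 0, 1, ..., 2). Only the lines that attain the minimum somewhere contribute to roots; other lines are dominated. Here the surviving (envelope) indices are i = 2, i = 1, i = 0.
Intersections between consecutive envelope lines give the roots: for adjacent envelope indices i < j the intersection is x = (a_i − a_j) / (j − i). Reading off the sorted break points: {-5, 7}.
Verification: at each break x_0, at least two indices attain the minimum of min_i(a_i + i · x_0).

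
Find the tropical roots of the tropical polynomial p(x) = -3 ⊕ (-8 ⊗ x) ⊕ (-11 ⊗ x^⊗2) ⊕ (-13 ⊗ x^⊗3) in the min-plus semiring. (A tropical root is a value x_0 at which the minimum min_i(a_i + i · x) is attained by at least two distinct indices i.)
Roots: {2, 3, 5}

Each tropical root is a break point of the lower envelope of the lines y = a_i + i · x (there are 4 lines, with slopes 0, 1, ..., 3). Only the lines that attain the minimum somewhere contribute to roots; other lines are dominated. Here the surviving (envelope) indices are i = 3, i = 2, i = 1, i = 0.
Intersections between consecutive envelope lines give the roots: for adjacent envelope indices i < j the intersection is x = (a_i − a_j) / (j − i). Reading off the sorted break points: {2, 3, 5}.
Verification: at each break x_0, at least two indices attain the minimum of min_i(a_i + i · x_0).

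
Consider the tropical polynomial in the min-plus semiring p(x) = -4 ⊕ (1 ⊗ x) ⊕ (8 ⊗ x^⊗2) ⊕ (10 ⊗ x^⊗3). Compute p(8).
p(8) = -4

A tropical monomial a ⊗ x^⊗i evaluates to a + i · x. Evaluating each term at x = 8:
  Term 0 contributes -4 + 0 · 8 = -4
  Term 1 contributes 1 + 1 · 8 = 9
  Term 2 contributes 8 + 2 · 8 = 24
  Term 3 contributes 10 + 3 · 8 = 34
p(8) = ⊕ of these = min[-4, 9, 24, 34] = -4.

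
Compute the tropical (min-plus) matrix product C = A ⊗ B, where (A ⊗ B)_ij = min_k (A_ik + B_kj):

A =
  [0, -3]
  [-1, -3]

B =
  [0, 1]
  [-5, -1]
A ⊗ B =
  [-8, -4]
  [-8, -4]

Apply the min-plus product entry-by-entry:
  C[0][0] = min over k of (A[0][0] + B[0][0] = 0 + 0 = 0, A[0][1] + B[1][0] = -3 + -5 = -8) = -8 (attained at k = 1)
  C[0][1] = min over k of (A[0][0] + B[0][1] = 0 + 1 = 1, A[0][1] + B[1][1] = -3 + -1 = -4) = -4 (attained at k = 1)
  C[1][0] = min over k of (A[1][0] + B[0][0] = -1 + 0 = -1, A[1][1] + B[1][0] = -3 + -5 = -8) = -8 (attained at k = 1)
  C[1][1] = min over k of (A[1][0] + B[0][1] = -1 + 1 = 0, A[1][1] + B[1][1] = -3 + -1 = -4) = -4 (attained at k = 1)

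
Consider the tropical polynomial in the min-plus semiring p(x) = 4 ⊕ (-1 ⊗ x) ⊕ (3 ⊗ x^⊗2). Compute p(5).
p(5) = 4

A tropical monomial a ⊗ x^⊗i evaluates to a + i · x. Evaluating each term at x = 5:
  Term 0 contributes 4 + 0 · 5 = 4
  Term 1 contributes -1 + 1 · 5 = 4
  Term 2 contributes 3 + 2 · 5 = 13
p(5) = ⊕ of these = min[4, 4, 13] = 4.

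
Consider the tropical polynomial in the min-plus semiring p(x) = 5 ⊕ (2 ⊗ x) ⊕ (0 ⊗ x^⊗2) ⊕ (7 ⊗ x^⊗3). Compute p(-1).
p(-1) = -2

A tropical monomial a ⊗ x^⊗i evaluates to a + i · x. Evaluating each term at x = -1:
  Term 0 contributes 5 + 0 · -1 = 5
  Term 1 contributes 2 + 1 · -1 = 1
  Term 2 contributes 0 + 2 · -1 = -2
  Term 3 contributes 7 + 3 · -1 = 4
p(-1) = ⊕ of these = min[5, 1, -2, 4] = -2.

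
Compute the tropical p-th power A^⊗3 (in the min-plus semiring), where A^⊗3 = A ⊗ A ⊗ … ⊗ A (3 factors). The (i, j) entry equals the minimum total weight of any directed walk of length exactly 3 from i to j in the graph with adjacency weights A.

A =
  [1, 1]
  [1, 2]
A^⊗3 =
  [3, 3]
  [3, 3]

Each entry (A^⊗3)_ij equals the minimum over all length-3 walks i = v_0 → v_1 → … → v_3 = j of Σ_t A[v_t][v_{t+1}]. For example, for (i, j) = (0, 1) we minimise over 4 possible intermediate vertex sequences; the minimum is 3, attained along the walk 0 → 0 → 0 → 1.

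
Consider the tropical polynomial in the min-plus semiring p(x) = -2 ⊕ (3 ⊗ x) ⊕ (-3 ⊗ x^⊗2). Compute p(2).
p(2) = -2

A tropical monomial a ⊗ x^⊗i evaluates to a + i · x. Evaluating each term at x = 2:
  Term 0 contributes -2 + 0 · 2 = -2
  Term 1 contributes 3 + 1 · 2 = 5
  Term 2 contributes -3 + 2 · 2 = 1
p(2) = ⊕ of these = min[-2, 5, 1] = -2.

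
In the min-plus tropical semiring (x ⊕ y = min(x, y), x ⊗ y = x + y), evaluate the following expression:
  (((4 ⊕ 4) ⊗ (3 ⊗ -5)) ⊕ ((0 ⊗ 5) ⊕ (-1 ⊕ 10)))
(((4 ⊕ 4) ⊗ (3 ⊗ -5)) ⊕ ((0 ⊗ 5) ⊕ (-1 ⊕ 10))) = -1

Expand innermost to outermost. Recall ⊕ takes the minimum of its arguments and ⊗ takes their sum. Working out the expression (((4 ⊕ 4) ⊗ (3 ⊗ -5)) ⊕ ((0 ⊗ 5) ⊕ (-1 ⊕ 10))) gives -1.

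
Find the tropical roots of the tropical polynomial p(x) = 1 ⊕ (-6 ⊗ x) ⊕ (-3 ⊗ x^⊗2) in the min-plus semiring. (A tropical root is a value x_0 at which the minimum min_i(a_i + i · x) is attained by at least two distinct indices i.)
Roots: {-3, 7}

Each tropical root is a break point of the lower envelope of the lines y = a_i + i · x (there are 3 lines, with slopes 0, 1, ..., 2). Only the lines that attain the minimum somewhere contribute to roots; other lines are dominated. Here the surviving (envelope) indices are i = 2, i = 1, i = 0.
Intersections between consecutive envelope lines give the roots: for adjacent envelope indices i < j the intersection is x = (a_i − a_j) / (j − i). Reading off the sorted break points: {-3, 7}.
Verification: at each break x_0, at least two indices attain the minimum of min_i(a_i + i · x_0).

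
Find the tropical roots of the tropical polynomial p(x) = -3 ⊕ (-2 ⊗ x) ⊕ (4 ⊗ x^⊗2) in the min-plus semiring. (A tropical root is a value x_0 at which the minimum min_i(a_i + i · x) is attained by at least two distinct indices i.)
Roots: {-6, -1}

Each tropical root is a break point of the lower envelope of the lines y = a_i + i · x (there are 3 lines, with slopes 0, 1, ..., 2). Only the lines that attain the minimum somewhere contribute to roots; other lines are dominated. Here the surviving (envelope) indices are i = 2, i = 1, i = 0.
Intersections between consecutive envelope lines give the roots: for adjacent envelope indices i < j the intersection is x = (a_i − a_j) / (j − i). Reading off the sorted break points: {-6, -1}.
Verification: at each break x_0, at least two indices attain the minimum of min_i(a_i + i · x_0).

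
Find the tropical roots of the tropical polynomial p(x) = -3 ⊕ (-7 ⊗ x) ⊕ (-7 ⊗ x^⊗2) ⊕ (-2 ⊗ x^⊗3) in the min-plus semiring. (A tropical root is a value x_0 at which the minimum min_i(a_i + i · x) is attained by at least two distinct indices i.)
Roots: {-5, 0, 4}

Each tropical root is a break point of the lower envelope of the lines y = a_i + i · x (there are 4 lines, with slopes 0, 1, ..., 3). Only the lines that attain the minimum somewhere contribute to roots; other lines are dominated. Here the surviving (envelope) indices are i = 3, i = 2, i = 1, i = 0.
Intersections between consecutive envelope lines give the roots: for adjacent envelope indices i < j the intersection is x = (a_i − a_j) / (j − i). Reading off the sorted break points: {-5, 0, 4}.
Verification: at each break x_0, at least two indices attain the minimum of min_i(a_i + i · x_0).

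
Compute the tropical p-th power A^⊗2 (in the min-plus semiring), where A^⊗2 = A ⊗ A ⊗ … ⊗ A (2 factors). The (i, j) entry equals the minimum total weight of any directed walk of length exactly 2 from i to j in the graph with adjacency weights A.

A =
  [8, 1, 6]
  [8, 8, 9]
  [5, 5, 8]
A^⊗2 =
  [9, 9, 10]
  [14, 9, 14]
  [13, 6, 11]

Each entry (A^⊗2)_ij equals the minimum over all length-2 walks i = v_0 → v_1 → … → v_2 = j of Σ_t A[v_t][v_{t+1}]. For example, for (i, j) = (0, 2) we minimise over 3 possible intermediate vertex sequences; the minimum is 10, attained along the walk 0 → 1 → 2.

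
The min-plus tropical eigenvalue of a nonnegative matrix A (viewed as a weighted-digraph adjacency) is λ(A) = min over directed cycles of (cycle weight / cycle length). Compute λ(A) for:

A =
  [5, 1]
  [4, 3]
λ(A) = 5/2

Enumerate directed cycles and compute their means (weight / length). Sample:
  cycle 0 → 0: weight = 5, length = 1, mean = 5/1 ≈ 5.000
  cycle 1 → 1: weight = 3, length = 1, mean = 3/1 ≈ 3.000
  cycle 0 → 1 → 0: weight = 5, length = 2, mean = 5/2 ≈ 2.500
  cycle 1 → 0 → 1: weight = 5, length = 2, mean = 5/2 ≈ 2.500
Minimum mean = 2.500, attained e.g. along the cycle 0 → 1 → 0 with weight 5 and length 2. So λ(A) = 5/2 = 5/2.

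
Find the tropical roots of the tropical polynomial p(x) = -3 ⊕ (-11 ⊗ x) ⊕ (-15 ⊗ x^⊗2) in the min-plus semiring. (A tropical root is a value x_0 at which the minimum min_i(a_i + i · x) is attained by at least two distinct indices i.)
Roots: {4, 8}

Each tropical root is a break point of the lower envelope of the lines y = a_i + i · x (there are 3 lines, with slopes 0, 1, ..., 2). Only the lines that attain the minimum somewhere contribute to roots; other lines are dominated. Here the surviving (envelope) indices are i = 2, i = 1, i = 0.
Intersections between consecutive envelope lines give the roots: for adjacent envelope indices i < j the intersection is x = (a_i − a_j) / (j − i). Reading off the sorted break points: {4, 8}.
Verification: at each break x_0, at least two indices attain the minimum of min_i(a_i + i · x_0).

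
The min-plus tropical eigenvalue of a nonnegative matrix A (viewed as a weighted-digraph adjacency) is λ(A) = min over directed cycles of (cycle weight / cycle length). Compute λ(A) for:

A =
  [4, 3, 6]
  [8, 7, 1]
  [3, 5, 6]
λ(A) = 7/3

Enumerate directed cycles and compute their means (weight / length). Sample:
  cycle 0 → 0: weight = 4, length = 1, mean = 4/1 ≈ 4.000
  cycle 1 → 1: weight = 7, length = 1, mean = 7/1 ≈ 7.000
  cycle 2 → 2: weight = 6, length = 1, mean = 6/1 ≈ 6.000
  cycle 0 → 1 → 0: weight = 11, length = 2, mean = 11/2 ≈ 5.500
  cycle 0 → 2 → 0: weight = 9, length = 2, mean = 9/2 ≈ 4.500
  cycle 1 → 0 → 1: weight = 11, length = 2, mean = 11/2 ≈ 5.500
Minimum mean = 2.333, attained e.g. along the cycle 0 → 1 → 2 → 0 with weight 7 and length 3. So λ(A) = 7/3 = 7/3.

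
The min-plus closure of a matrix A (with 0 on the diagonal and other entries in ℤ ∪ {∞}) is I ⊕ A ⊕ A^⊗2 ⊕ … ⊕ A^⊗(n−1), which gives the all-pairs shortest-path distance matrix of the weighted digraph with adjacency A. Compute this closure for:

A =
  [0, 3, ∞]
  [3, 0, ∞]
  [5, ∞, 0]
Closure =
  [0, 3, ∞]
  [3, 0, ∞]
  [5, 8, 0]

This is the Floyd-Warshall all-pairs shortest-path computation. For each intermediate vertex k = 0, 1, …, 2, update dist[i][j] ← min(dist[i][j], dist[i][k] + dist[k][j]). The final matrix gives, for each (i, j), the minimum total weight of any directed path from i to j (possibly empty when i = j).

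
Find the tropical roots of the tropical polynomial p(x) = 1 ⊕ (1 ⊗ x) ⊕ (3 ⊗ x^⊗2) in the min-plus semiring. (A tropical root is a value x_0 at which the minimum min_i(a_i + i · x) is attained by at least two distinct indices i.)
Roots: {-2, 0}

Each tropical root is a break point of the lower envelope of the lines y = a_i + i · x (there are 3 lines, with slopes 0, 1, ..., 2). Only the lines that attain the minimum somewhere contribute to roots; other lines are dominated. Here the surviving (envelope) indices are i = 2, i = 1, i = 0.
Intersections between consecutive envelope lines give the roots: for adjacent envelope indices i < j the intersection is x = (a_i − a_j) / (j − i). Reading off the sorted break points: {-2, 0}.
Verification: at each break x_0, at least two indices attain the minimum of min_i(a_i + i · x_0).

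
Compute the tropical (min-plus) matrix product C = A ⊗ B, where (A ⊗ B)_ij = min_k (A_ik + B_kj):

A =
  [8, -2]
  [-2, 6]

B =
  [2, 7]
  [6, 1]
A ⊗ B =
  [4, -1]
  [0, 5]

Apply the min-plus product entry-by-entry:
  C[0][0] = min over k of (A[0][0] + B[0][0] = 8 + 2 = 10, A[0][1] + B[1][0] = -2 + 6 = 4) = 4 (attained at k = 1)
  C[0][1] = min over k of (A[0][0] + B[0][1] = 8 + 7 = 15, A[0][1] + B[1][1] = -2 + 1 = -1) = -1 (attained at k = 1)
  C[1][0] = min over k of (A[1][0] + B[0][0] = -2 + 2 = 0, A[1][1] + B[1][0] = 6 + 6 = 12) = 0 (attained at k = 0)
  C[1][1] = min over k of (A[1][0] + B[0][1] = -2 + 7 = 5, A[1][1] + B[1][1] = 6 + 1 = 7) = 5 (attained at k = 0)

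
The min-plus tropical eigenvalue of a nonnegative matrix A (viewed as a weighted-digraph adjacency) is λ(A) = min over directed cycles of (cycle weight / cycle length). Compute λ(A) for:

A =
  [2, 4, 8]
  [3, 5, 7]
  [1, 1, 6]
λ(A) = 2

Enumerate directed cycles and compute their means (weight / length). Sample:
  cycle 0 → 0: weight = 2, length = 1, mean = 2/1 ≈ 2.000
  cycle 1 → 1: weight = 5, length = 1, mean = 5/1 ≈ 5.000
  cycle 2 → 2: weight = 6, length = 1, mean = 6/1 ≈ 6.000
  cycle 0 → 1 → 0: weight = 7, length = 2, mean = 7/2 ≈ 3.500
  cycle 0 → 2 → 0: weight = 9, length = 2, mean = 9/2 ≈ 4.500
  cycle 1 → 0 → 1: weight = 7, length = 2, mean = 7/2 ≈ 3.500
Minimum mean = 2.000, attained e.g. along the cycle 0 → 0 with weight 2 and length 1. So λ(A) = 2/1 = 2.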